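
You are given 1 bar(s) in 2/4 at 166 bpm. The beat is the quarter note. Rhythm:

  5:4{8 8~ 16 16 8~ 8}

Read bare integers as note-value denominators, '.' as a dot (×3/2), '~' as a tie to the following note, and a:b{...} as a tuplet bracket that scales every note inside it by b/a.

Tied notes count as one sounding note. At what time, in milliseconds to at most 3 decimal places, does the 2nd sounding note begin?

note 2 onset = 2/5b = 144.578ms

1. 0.0ms @ 0 + 144.578ms (2/5)
2. 144.578ms @ 2/5 + 216.867ms (3/5)
3. 361.446ms @ 1 + 72.289ms (1/5)
4. 433.735ms @ 6/5 + 289.157ms (4/5)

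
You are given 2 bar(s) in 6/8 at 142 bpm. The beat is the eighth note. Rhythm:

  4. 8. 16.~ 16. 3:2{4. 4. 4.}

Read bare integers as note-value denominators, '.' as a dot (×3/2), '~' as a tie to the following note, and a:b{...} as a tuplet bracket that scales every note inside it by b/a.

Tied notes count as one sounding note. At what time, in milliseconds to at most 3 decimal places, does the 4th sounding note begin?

note 4 onset = 6b = 2535.211ms

1. 0.0ms @ 0 + 1267.606ms (3)
2. 1267.606ms @ 3 + 633.803ms (3/2)
3. 1901.408ms @ 9/2 + 633.803ms (3/2)
4. 2535.211ms @ 6 + 845.07ms (2)
5. 3380.282ms @ 8 + 845.07ms (2)
6. 4225.352ms @ 10 + 845.07ms (2)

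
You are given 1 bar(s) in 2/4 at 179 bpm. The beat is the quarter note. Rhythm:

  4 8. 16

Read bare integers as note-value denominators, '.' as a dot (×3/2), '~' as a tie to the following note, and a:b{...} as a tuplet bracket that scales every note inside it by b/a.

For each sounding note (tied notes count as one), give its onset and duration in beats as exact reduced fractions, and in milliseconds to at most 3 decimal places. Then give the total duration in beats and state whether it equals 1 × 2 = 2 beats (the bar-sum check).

1) 0.0ms=0b +335.196ms=1b
2) 335.196ms=1b +251.397ms=3/4b
3) 586.592ms=7/4b +83.799ms=1/4b
Σ=2b of 2 (179bpm 2/4) — PASS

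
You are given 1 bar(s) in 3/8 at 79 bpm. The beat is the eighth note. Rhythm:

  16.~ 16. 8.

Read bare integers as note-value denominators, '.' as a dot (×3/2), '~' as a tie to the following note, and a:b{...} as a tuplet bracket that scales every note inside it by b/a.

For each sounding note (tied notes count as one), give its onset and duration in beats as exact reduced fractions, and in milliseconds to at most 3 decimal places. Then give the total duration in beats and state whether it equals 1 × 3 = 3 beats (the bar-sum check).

1) 0.0ms=0b +1139.241ms=3/2b
2) 1139.241ms=3/2b +1139.241ms=3/2b
Σ=3b of 3 (79bpm 3/8) — PASS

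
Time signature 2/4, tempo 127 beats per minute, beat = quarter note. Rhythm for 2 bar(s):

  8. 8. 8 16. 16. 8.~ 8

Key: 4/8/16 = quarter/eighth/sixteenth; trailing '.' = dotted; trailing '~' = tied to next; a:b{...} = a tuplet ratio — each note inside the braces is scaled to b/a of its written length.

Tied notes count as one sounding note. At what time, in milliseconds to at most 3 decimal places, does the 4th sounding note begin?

note 4 onset = 2b = 944.882ms

1. 0.0ms @ 0 + 354.331ms (3/4)
2. 354.331ms @ 3/4 + 354.331ms (3/4)
3. 708.661ms @ 3/2 + 236.22ms (1/2)
4. 944.882ms @ 2 + 177.165ms (3/8)
5. 1122.047ms @ 19/8 + 177.165ms (3/8)
6. 1299.213ms @ 11/4 + 590.551ms (5/4)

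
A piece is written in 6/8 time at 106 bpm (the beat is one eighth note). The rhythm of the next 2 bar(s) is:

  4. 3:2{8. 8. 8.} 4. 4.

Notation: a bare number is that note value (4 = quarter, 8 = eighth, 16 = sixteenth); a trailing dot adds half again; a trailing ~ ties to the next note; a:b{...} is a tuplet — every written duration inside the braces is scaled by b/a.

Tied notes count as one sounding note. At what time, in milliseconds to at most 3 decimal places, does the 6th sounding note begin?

note 6 onset = 9b = 5094.34ms

1. 0.0ms @ 0 + 1698.113ms (3)
2. 1698.113ms @ 3 + 566.038ms (1)
3. 2264.151ms @ 4 + 566.038ms (1)
4. 2830.189ms @ 5 + 566.038ms (1)
5. 3396.226ms @ 6 + 1698.113ms (3)
6. 5094.34ms @ 9 + 1698.113ms (3)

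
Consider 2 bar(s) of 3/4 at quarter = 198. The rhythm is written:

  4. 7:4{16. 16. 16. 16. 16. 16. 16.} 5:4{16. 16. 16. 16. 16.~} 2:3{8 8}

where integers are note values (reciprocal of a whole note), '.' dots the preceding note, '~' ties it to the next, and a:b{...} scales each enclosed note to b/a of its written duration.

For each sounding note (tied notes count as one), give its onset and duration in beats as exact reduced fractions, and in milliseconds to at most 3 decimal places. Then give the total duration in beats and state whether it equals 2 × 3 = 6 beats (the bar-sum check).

1) 0.0ms=0b +454.545ms=3/2b
2) 454.545ms=3/2b +64.935ms=3/14b
3) 519.481ms=12/7b +64.935ms=3/14b
4) 584.416ms=27/14b +64.935ms=3/14b
5) 649.351ms=15/7b +64.935ms=3/14b
6) 714.286ms=33/14b +64.935ms=3/14b
7) 779.221ms=18/7b +64.935ms=3/14b
8) 844.156ms=39/14b +64.935ms=3/14b
9) 909.091ms=3b +90.909ms=3/10b
10) 1000.0ms=33/10b +90.909ms=3/10b
11) 1090.909ms=18/5b +90.909ms=3/10b
12) 1181.818ms=39/10b +90.909ms=3/10b
13) 1272.727ms=21/5b +318.182ms=21/20b
14) 1590.909ms=21/4b +227.273ms=3/4b
Σ=6b of 6 (198bpm 3/4) — PASS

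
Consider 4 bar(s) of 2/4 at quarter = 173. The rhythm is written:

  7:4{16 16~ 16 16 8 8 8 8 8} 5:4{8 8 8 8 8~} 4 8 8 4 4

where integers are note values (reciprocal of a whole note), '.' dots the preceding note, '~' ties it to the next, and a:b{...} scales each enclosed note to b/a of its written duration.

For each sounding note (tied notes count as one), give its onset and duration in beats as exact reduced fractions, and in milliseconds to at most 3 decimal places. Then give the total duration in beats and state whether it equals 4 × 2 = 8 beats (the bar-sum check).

1) 0.0ms=0b +49.546ms=1/7b
2) 49.546ms=1/7b +99.092ms=2/7b
3) 148.637ms=3/7b +49.546ms=1/7b
4) 198.183ms=4/7b +99.092ms=2/7b
5) 297.275ms=6/7b +99.092ms=2/7b
6) 396.367ms=8/7b +99.092ms=2/7b
7) 495.458ms=10/7b +99.092ms=2/7b
8) 594.55ms=12/7b +99.092ms=2/7b
9) 693.642ms=2b +138.728ms=2/5b
10) 832.37ms=12/5b +138.728ms=2/5b
11) 971.098ms=14/5b +138.728ms=2/5b
12) 1109.827ms=16/5b +138.728ms=2/5b
13) 1248.555ms=18/5b +485.549ms=7/5b
14) 1734.104ms=5b +173.41ms=1/2b
15) 1907.514ms=11/2b +173.41ms=1/2b
16) 2080.925ms=6b +346.821ms=1b
17) 2427.746ms=7b +346.821ms=1b
Σ=8b of 8 (173bpm 2/4) — PASS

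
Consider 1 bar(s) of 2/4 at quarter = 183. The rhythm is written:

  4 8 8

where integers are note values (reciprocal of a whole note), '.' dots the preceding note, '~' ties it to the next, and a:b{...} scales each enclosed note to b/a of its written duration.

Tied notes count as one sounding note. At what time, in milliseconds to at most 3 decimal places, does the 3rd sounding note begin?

note 3 onset = 3/2b = 491.803ms

1. 0.0ms @ 0 + 327.869ms (1)
2. 327.869ms @ 1 + 163.934ms (1/2)
3. 491.803ms @ 3/2 + 163.934ms (1/2)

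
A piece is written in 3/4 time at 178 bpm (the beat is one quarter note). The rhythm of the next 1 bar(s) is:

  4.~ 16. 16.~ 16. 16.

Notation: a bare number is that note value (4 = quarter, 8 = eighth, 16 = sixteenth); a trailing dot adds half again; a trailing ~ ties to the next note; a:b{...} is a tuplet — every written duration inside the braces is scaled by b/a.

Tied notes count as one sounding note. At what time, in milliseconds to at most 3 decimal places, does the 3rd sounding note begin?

1. 0.0ms @ 0 + 632.022ms (15/8)
2. 632.022ms @ 15/8 + 252.809ms (3/4)
3. 884.831ms @ 21/8 + 126.404ms (3/8)

note 3 onset = 21/8b = 884.831ms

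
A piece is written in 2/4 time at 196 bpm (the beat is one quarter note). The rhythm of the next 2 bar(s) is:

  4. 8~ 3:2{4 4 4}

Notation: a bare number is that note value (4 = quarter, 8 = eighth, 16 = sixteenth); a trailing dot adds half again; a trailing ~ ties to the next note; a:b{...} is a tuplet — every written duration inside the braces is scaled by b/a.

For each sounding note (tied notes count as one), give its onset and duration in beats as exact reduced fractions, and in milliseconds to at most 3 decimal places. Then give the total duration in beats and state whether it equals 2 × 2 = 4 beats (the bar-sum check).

1) 0.0ms=0b +459.184ms=3/2b
2) 459.184ms=3/2b +357.143ms=7/6b
3) 816.327ms=8/3b +204.082ms=2/3b
4) 1020.408ms=10/3b +204.082ms=2/3b
Σ=4b of 4 (196bpm 2/4) — PASS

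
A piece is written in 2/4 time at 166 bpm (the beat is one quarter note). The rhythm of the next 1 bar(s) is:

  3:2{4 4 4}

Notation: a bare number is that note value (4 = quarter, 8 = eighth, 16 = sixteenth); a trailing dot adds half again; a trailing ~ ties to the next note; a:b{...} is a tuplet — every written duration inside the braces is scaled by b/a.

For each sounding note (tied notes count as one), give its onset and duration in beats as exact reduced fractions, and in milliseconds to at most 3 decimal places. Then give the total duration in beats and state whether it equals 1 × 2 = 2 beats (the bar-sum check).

1) 0.0ms=0b +240.964ms=2/3b
2) 240.964ms=2/3b +240.964ms=2/3b
3) 481.928ms=4/3b +240.964ms=2/3b
Σ=2b of 2 (166bpm 2/4) — PASS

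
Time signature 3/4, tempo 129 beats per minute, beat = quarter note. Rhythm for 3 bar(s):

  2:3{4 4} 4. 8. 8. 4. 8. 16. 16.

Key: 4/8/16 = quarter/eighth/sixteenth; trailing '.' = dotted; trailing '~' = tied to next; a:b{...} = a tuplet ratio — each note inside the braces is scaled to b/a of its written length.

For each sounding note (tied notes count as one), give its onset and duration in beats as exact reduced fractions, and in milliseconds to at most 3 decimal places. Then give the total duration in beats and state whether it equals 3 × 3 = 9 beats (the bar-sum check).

1) 0.0ms=0b +697.674ms=3/2b
2) 697.674ms=3/2b +697.674ms=3/2b
3) 1395.349ms=3b +697.674ms=3/2b
4) 2093.023ms=9/2b +348.837ms=3/4b
5) 2441.86ms=21/4b +348.837ms=3/4b
6) 2790.698ms=6b +697.674ms=3/2b
7) 3488.372ms=15/2b +348.837ms=3/4b
8) 3837.209ms=33/4b +174.419ms=3/8b
9) 4011.628ms=69/8b +174.419ms=3/8b
Σ=9b of 9 (129bpm 3/4) — PASS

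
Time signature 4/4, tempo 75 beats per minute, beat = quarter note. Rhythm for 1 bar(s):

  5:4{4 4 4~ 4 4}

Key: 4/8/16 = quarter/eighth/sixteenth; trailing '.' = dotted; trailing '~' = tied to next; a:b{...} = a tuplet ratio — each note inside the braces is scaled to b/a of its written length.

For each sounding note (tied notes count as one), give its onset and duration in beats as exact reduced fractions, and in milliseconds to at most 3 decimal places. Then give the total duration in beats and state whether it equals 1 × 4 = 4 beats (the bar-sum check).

1) 0.0ms=0b +640.0ms=4/5b
2) 640.0ms=4/5b +640.0ms=4/5b
3) 1280.0ms=8/5b +1280.0ms=8/5b
4) 2560.0ms=16/5b +640.0ms=4/5b
Σ=4b of 4 (75bpm 4/4) — PASS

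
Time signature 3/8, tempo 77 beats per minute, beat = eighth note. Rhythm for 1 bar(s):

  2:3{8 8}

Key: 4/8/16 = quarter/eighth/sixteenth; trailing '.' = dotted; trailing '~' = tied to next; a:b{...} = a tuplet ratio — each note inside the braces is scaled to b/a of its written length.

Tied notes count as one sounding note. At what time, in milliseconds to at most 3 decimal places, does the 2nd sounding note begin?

1. 0.0ms @ 0 + 1168.831ms (3/2)
2. 1168.831ms @ 3/2 + 1168.831ms (3/2)

note 2 onset = 3/2b = 1168.831ms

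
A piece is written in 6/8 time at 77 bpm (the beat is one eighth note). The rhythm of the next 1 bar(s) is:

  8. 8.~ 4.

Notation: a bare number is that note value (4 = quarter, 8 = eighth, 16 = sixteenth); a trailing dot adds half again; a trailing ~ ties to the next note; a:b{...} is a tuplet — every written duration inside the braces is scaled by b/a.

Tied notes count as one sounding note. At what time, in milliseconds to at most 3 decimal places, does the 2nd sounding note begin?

1. 0.0ms @ 0 + 1168.831ms (3/2)
2. 1168.831ms @ 3/2 + 3506.494ms (9/2)

note 2 onset = 3/2b = 1168.831ms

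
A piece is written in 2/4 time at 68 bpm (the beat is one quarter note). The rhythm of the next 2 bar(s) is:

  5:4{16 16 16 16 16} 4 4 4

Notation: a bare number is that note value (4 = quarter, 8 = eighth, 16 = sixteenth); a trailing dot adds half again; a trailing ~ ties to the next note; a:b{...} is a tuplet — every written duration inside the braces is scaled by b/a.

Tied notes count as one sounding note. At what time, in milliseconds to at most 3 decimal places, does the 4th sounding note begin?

note 4 onset = 3/5b = 529.412ms

1. 0.0ms @ 0 + 176.471ms (1/5)
2. 176.471ms @ 1/5 + 176.471ms (1/5)
3. 352.941ms @ 2/5 + 176.471ms (1/5)
4. 529.412ms @ 3/5 + 176.471ms (1/5)
5. 705.882ms @ 4/5 + 176.471ms (1/5)
6. 882.353ms @ 1 + 882.353ms (1)
7. 1764.706ms @ 2 + 882.353ms (1)
8. 2647.059ms @ 3 + 882.353ms (1)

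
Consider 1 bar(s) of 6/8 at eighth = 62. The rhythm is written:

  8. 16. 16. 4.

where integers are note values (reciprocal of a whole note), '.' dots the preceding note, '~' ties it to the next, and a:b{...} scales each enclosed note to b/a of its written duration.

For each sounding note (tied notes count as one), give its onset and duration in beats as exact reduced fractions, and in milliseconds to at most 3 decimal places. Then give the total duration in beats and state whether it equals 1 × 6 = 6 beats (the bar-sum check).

1) 0.0ms=0b +1451.613ms=3/2b
2) 1451.613ms=3/2b +725.806ms=3/4b
3) 2177.419ms=9/4b +725.806ms=3/4b
4) 2903.226ms=3b +2903.226ms=3b
Σ=6b of 6 (62bpm 6/8) — PASS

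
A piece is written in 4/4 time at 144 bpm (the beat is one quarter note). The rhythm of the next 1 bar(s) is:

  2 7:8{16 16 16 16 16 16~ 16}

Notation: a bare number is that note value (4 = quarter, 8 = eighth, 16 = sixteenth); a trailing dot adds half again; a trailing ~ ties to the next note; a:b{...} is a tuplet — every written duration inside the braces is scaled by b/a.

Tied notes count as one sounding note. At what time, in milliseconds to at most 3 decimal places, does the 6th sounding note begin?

1. 0.0ms @ 0 + 833.333ms (2)
2. 833.333ms @ 2 + 119.048ms (2/7)
3. 952.381ms @ 16/7 + 119.048ms (2/7)
4. 1071.429ms @ 18/7 + 119.048ms (2/7)
5. 1190.476ms @ 20/7 + 119.048ms (2/7)
6. 1309.524ms @ 22/7 + 119.048ms (2/7)
7. 1428.571ms @ 24/7 + 238.095ms (4/7)

note 6 onset = 22/7b = 1309.524ms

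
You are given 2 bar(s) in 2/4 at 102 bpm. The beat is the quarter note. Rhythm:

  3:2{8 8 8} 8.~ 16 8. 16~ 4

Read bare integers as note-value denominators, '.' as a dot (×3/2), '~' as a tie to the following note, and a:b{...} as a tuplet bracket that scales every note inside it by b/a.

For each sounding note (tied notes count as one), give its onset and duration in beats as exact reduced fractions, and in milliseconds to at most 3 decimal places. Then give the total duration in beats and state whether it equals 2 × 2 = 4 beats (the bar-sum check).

1) 0.0ms=0b +196.078ms=1/3b
2) 196.078ms=1/3b +196.078ms=1/3b
3) 392.157ms=2/3b +196.078ms=1/3b
4) 588.235ms=1b +588.235ms=1b
5) 1176.471ms=2b +441.176ms=3/4b
6) 1617.647ms=11/4b +735.294ms=5/4b
Σ=4b of 4 (102bpm 2/4) — PASS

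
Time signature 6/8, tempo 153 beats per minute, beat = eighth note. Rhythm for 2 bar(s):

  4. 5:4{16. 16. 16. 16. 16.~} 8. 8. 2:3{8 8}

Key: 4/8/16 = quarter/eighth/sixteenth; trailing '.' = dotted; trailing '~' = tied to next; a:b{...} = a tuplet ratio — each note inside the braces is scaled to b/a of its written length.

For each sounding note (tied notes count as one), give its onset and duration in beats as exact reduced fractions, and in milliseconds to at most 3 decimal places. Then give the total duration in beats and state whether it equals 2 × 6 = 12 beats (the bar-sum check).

1) 0.0ms=0b +1176.471ms=3b
2) 1176.471ms=3b +235.294ms=3/5b
3) 1411.765ms=18/5b +235.294ms=3/5b
4) 1647.059ms=21/5b +235.294ms=3/5b
5) 1882.353ms=24/5b +235.294ms=3/5b
6) 2117.647ms=27/5b +823.529ms=21/10b
7) 2941.176ms=15/2b +588.235ms=3/2b
8) 3529.412ms=9b +588.235ms=3/2b
9) 4117.647ms=21/2b +588.235ms=3/2b
Σ=12b of 12 (153bpm 6/8) — PASS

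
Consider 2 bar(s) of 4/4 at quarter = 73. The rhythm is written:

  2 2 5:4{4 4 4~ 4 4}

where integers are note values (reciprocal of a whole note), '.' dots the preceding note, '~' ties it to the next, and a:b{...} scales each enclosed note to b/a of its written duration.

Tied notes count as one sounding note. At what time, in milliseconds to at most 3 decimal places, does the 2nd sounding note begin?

note 2 onset = 2b = 1643.836ms

1. 0.0ms @ 0 + 1643.836ms (2)
2. 1643.836ms @ 2 + 1643.836ms (2)
3. 3287.671ms @ 4 + 657.534ms (4/5)
4. 3945.205ms @ 24/5 + 657.534ms (4/5)
5. 4602.74ms @ 28/5 + 1315.068ms (8/5)
6. 5917.808ms @ 36/5 + 657.534ms (4/5)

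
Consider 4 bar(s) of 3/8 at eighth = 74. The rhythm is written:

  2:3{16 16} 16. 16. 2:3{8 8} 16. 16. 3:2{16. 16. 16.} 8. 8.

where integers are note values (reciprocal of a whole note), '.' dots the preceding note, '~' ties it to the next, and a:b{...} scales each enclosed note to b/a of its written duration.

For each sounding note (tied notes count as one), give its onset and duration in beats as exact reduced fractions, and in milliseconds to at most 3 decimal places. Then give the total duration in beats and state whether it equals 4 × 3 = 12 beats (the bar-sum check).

1) 0.0ms=0b +608.108ms=3/4b
2) 608.108ms=3/4b +608.108ms=3/4b
3) 1216.216ms=3/2b +608.108ms=3/4b
4) 1824.324ms=9/4b +608.108ms=3/4b
5) 2432.432ms=3b +1216.216ms=3/2b
6) 3648.649ms=9/2b +1216.216ms=3/2b
7) 4864.865ms=6b +608.108ms=3/4b
8) 5472.973ms=27/4b +608.108ms=3/4b
9) 6081.081ms=15/2b +405.405ms=1/2b
10) 6486.486ms=8b +405.405ms=1/2b
11) 6891.892ms=17/2b +405.405ms=1/2b
12) 7297.297ms=9b +1216.216ms=3/2b
13) 8513.514ms=21/2b +1216.216ms=3/2b
Σ=12b of 12 (74bpm 3/8) — PASS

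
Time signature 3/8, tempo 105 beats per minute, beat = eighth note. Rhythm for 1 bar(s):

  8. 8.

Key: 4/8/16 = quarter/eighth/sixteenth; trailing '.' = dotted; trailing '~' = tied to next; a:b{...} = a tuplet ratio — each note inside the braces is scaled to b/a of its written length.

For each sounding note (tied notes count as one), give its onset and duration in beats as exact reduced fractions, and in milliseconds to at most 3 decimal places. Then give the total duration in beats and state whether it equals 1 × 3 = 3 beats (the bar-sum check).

1) 0.0ms=0b +857.143ms=3/2b
2) 857.143ms=3/2b +857.143ms=3/2b
Σ=3b of 3 (105bpm 3/8) — PASS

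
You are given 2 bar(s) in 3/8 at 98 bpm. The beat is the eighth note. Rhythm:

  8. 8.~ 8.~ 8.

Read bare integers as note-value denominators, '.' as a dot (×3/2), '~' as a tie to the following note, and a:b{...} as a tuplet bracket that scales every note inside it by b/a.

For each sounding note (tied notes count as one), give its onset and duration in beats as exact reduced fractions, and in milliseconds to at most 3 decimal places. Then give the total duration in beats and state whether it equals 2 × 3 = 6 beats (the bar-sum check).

1) 0.0ms=0b +918.367ms=3/2b
2) 918.367ms=3/2b +2755.102ms=9/2b
Σ=6b of 6 (98bpm 3/8) — PASS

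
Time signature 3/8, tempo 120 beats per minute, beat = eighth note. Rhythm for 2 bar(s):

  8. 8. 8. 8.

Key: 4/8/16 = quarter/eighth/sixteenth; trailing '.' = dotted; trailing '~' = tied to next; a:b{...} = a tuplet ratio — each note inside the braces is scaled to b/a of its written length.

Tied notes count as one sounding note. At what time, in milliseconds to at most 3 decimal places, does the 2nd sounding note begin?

1. 0.0ms @ 0 + 750.0ms (3/2)
2. 750.0ms @ 3/2 + 750.0ms (3/2)
3. 1500.0ms @ 3 + 750.0ms (3/2)
4. 2250.0ms @ 9/2 + 750.0ms (3/2)

note 2 onset = 3/2b = 750.0ms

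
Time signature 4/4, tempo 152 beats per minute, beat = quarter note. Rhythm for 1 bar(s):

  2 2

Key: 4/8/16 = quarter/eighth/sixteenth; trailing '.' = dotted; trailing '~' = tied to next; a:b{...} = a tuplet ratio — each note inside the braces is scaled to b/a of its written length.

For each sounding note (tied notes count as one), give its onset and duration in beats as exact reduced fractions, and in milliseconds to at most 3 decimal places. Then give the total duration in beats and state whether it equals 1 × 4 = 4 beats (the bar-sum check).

1) 0.0ms=0b +789.474ms=2b
2) 789.474ms=2b +789.474ms=2b
Σ=4b of 4 (152bpm 4/4) — PASS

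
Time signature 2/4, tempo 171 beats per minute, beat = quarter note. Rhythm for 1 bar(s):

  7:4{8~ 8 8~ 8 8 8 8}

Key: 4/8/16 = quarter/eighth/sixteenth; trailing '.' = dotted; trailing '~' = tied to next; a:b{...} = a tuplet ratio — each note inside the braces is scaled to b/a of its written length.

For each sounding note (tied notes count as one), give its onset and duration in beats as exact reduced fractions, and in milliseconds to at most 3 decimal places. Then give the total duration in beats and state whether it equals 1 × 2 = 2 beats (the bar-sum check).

1) 0.0ms=0b +200.501ms=4/7b
2) 200.501ms=4/7b +200.501ms=4/7b
3) 401.003ms=8/7b +100.251ms=2/7b
4) 501.253ms=10/7b +100.251ms=2/7b
5) 601.504ms=12/7b +100.251ms=2/7b
Σ=2b of 2 (171bpm 2/4) — PASS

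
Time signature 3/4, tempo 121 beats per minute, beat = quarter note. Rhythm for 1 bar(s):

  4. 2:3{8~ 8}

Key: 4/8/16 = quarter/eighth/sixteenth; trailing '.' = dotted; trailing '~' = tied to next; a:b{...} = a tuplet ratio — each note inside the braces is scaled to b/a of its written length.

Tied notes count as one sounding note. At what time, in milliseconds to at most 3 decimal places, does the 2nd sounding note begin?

note 2 onset = 3/2b = 743.802ms

1. 0.0ms @ 0 + 743.802ms (3/2)
2. 743.802ms @ 3/2 + 743.802ms (3/2)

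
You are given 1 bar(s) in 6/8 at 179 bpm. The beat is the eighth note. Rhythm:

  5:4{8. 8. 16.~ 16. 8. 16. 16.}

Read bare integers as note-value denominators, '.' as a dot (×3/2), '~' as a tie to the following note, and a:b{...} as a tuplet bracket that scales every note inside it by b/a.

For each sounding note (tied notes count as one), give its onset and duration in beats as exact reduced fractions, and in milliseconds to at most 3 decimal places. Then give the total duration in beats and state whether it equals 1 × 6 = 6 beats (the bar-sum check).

1) 0.0ms=0b +402.235ms=6/5b
2) 402.235ms=6/5b +402.235ms=6/5b
3) 804.469ms=12/5b +402.235ms=6/5b
4) 1206.704ms=18/5b +402.235ms=6/5b
5) 1608.939ms=24/5b +201.117ms=3/5b
6) 1810.056ms=27/5b +201.117ms=3/5b
Σ=6b of 6 (179bpm 6/8) — PASS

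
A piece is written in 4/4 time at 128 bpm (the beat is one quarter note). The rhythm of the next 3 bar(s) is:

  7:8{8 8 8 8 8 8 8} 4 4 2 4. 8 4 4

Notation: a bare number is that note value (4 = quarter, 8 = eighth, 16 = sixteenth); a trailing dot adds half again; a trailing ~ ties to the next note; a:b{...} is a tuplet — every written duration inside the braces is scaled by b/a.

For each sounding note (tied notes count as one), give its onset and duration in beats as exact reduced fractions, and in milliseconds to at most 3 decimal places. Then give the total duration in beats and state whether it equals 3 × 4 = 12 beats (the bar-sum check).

1) 0.0ms=0b +267.857ms=4/7b
2) 267.857ms=4/7b +267.857ms=4/7b
3) 535.714ms=8/7b +267.857ms=4/7b
4) 803.571ms=12/7b +267.857ms=4/7b
5) 1071.429ms=16/7b +267.857ms=4/7b
6) 1339.286ms=20/7b +267.857ms=4/7b
7) 1607.143ms=24/7b +267.857ms=4/7b
8) 1875.0ms=4b +468.75ms=1b
9) 2343.75ms=5b +468.75ms=1b
10) 2812.5ms=6b +937.5ms=2b
11) 3750.0ms=8b +703.125ms=3/2b
12) 4453.125ms=19/2b +234.375ms=1/2b
13) 4687.5ms=10b +468.75ms=1b
14) 5156.25ms=11b +468.75ms=1b
Σ=12b of 12 (128bpm 4/4) — PASS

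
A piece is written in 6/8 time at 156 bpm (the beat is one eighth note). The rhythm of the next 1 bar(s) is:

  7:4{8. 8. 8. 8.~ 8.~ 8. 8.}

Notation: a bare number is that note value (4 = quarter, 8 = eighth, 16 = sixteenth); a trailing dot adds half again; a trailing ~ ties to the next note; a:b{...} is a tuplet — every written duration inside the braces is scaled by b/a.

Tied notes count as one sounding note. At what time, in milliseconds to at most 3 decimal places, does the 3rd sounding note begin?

note 3 onset = 12/7b = 659.341ms

1. 0.0ms @ 0 + 329.67ms (6/7)
2. 329.67ms @ 6/7 + 329.67ms (6/7)
3. 659.341ms @ 12/7 + 329.67ms (6/7)
4. 989.011ms @ 18/7 + 989.011ms (18/7)
5. 1978.022ms @ 36/7 + 329.67ms (6/7)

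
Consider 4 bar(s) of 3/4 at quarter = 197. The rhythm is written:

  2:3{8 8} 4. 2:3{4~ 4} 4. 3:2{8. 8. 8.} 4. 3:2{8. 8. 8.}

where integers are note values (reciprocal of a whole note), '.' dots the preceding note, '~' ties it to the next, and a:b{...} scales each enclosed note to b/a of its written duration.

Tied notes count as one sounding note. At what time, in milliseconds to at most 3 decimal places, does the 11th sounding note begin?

1. 0.0ms @ 0 + 228.426ms (3/4)
2. 228.426ms @ 3/4 + 228.426ms (3/4)
3. 456.853ms @ 3/2 + 456.853ms (3/2)
4. 913.706ms @ 3 + 913.706ms (3)
5. 1827.411ms @ 6 + 456.853ms (3/2)
6. 2284.264ms @ 15/2 + 152.284ms (1/2)
7. 2436.548ms @ 8 + 152.284ms (1/2)
8. 2588.832ms @ 17/2 + 152.284ms (1/2)
9. 2741.117ms @ 9 + 456.853ms (3/2)
10. 3197.97ms @ 21/2 + 152.284ms (1/2)
11. 3350.254ms @ 11 + 152.284ms (1/2)
12. 3502.538ms @ 23/2 + 152.284ms (1/2)

note 11 onset = 11b = 3350.254ms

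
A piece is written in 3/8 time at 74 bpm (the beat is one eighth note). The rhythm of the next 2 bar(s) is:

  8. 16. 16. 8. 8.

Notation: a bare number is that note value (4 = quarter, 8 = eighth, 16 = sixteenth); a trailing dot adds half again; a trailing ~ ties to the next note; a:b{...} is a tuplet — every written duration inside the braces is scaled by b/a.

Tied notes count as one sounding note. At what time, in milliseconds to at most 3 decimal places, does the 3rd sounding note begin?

1. 0.0ms @ 0 + 1216.216ms (3/2)
2. 1216.216ms @ 3/2 + 608.108ms (3/4)
3. 1824.324ms @ 9/4 + 608.108ms (3/4)
4. 2432.432ms @ 3 + 1216.216ms (3/2)
5. 3648.649ms @ 9/2 + 1216.216ms (3/2)

note 3 onset = 9/4b = 1824.324ms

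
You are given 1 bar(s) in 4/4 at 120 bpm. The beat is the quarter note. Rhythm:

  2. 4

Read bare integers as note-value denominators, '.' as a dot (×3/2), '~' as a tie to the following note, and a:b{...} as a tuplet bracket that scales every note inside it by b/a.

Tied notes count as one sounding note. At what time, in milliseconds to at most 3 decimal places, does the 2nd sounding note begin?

note 2 onset = 3b = 1500.0ms

1. 0.0ms @ 0 + 1500.0ms (3)
2. 1500.0ms @ 3 + 500.0ms (1)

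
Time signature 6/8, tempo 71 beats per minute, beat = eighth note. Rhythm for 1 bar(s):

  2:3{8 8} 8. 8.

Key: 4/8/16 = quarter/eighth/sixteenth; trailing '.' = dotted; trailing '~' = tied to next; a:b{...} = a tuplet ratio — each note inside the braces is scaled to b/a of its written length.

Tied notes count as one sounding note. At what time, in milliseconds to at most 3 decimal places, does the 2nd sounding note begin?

note 2 onset = 3/2b = 1267.606ms

1. 0.0ms @ 0 + 1267.606ms (3/2)
2. 1267.606ms @ 3/2 + 1267.606ms (3/2)
3. 2535.211ms @ 3 + 1267.606ms (3/2)
4. 3802.817ms @ 9/2 + 1267.606ms (3/2)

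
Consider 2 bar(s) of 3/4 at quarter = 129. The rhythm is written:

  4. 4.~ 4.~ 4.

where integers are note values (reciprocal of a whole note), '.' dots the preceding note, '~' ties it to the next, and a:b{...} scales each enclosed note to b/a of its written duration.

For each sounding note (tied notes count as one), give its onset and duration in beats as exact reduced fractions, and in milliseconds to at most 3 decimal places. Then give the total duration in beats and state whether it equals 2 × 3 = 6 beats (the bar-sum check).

1) 0.0ms=0b +697.674ms=3/2b
2) 697.674ms=3/2b +2093.023ms=9/2b
Σ=6b of 6 (129bpm 3/4) — PASS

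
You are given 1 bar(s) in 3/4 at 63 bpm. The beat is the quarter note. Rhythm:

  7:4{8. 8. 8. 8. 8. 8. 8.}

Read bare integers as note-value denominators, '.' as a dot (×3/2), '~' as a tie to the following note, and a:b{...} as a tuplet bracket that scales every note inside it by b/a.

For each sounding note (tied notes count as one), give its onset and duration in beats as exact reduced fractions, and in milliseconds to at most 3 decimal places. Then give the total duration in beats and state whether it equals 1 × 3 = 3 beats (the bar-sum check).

1) 0.0ms=0b +408.163ms=3/7b
2) 408.163ms=3/7b +408.163ms=3/7b
3) 816.327ms=6/7b +408.163ms=3/7b
4) 1224.49ms=9/7b +408.163ms=3/7b
5) 1632.653ms=12/7b +408.163ms=3/7b
6) 2040.816ms=15/7b +408.163ms=3/7b
7) 2448.98ms=18/7b +408.163ms=3/7b
Σ=3b of 3 (63bpm 3/4) — PASS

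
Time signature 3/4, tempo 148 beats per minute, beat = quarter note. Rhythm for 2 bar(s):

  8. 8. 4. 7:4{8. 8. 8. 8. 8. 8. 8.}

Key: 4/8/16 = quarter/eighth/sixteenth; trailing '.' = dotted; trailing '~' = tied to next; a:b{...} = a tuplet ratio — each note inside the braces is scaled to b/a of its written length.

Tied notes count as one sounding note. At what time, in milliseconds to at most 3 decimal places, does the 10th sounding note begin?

1. 0.0ms @ 0 + 304.054ms (3/4)
2. 304.054ms @ 3/4 + 304.054ms (3/4)
3. 608.108ms @ 3/2 + 608.108ms (3/2)
4. 1216.216ms @ 3 + 173.745ms (3/7)
5. 1389.961ms @ 24/7 + 173.745ms (3/7)
6. 1563.707ms @ 27/7 + 173.745ms (3/7)
7. 1737.452ms @ 30/7 + 173.745ms (3/7)
8. 1911.197ms @ 33/7 + 173.745ms (3/7)
9. 2084.942ms @ 36/7 + 173.745ms (3/7)
10. 2258.687ms @ 39/7 + 173.745ms (3/7)

note 10 onset = 39/7b = 2258.687ms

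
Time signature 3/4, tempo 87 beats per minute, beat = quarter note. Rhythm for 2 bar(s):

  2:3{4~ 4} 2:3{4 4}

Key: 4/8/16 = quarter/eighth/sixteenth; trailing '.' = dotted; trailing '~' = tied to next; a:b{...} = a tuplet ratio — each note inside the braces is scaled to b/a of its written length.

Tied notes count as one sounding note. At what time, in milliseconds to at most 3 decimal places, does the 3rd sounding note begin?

note 3 onset = 9/2b = 3103.448ms

1. 0.0ms @ 0 + 2068.966ms (3)
2. 2068.966ms @ 3 + 1034.483ms (3/2)
3. 3103.448ms @ 9/2 + 1034.483ms (3/2)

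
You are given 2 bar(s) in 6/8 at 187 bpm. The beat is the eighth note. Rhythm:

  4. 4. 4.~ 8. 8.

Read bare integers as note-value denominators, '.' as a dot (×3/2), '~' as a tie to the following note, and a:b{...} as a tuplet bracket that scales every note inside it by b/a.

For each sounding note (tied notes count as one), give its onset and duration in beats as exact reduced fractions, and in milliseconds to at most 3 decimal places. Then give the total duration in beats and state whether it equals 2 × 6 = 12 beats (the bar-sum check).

1) 0.0ms=0b +962.567ms=3b
2) 962.567ms=3b +962.567ms=3b
3) 1925.134ms=6b +1443.85ms=9/2b
4) 3368.984ms=21/2b +481.283ms=3/2b
Σ=12b of 12 (187bpm 6/8) — PASS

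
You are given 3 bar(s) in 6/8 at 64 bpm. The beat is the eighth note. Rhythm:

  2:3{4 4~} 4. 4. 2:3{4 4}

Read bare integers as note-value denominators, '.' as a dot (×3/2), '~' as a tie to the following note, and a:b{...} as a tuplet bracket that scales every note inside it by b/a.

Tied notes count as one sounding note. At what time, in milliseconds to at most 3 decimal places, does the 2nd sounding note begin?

note 2 onset = 3b = 2812.5ms

1. 0.0ms @ 0 + 2812.5ms (3)
2. 2812.5ms @ 3 + 5625.0ms (6)
3. 8437.5ms @ 9 + 2812.5ms (3)
4. 11250.0ms @ 12 + 2812.5ms (3)
5. 14062.5ms @ 15 + 2812.5ms (3)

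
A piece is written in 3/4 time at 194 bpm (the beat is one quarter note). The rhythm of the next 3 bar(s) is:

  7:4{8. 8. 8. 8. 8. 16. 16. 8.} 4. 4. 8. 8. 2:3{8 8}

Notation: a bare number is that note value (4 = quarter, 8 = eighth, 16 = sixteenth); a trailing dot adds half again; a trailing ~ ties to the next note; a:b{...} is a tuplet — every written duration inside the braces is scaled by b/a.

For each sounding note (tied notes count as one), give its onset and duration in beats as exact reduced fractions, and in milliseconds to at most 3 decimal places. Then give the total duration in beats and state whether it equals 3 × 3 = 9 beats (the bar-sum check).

1) 0.0ms=0b +132.548ms=3/7b
2) 132.548ms=3/7b +132.548ms=3/7b
3) 265.096ms=6/7b +132.548ms=3/7b
4) 397.644ms=9/7b +132.548ms=3/7b
5) 530.191ms=12/7b +132.548ms=3/7b
6) 662.739ms=15/7b +66.274ms=3/14b
7) 729.013ms=33/14b +66.274ms=3/14b
8) 795.287ms=18/7b +132.548ms=3/7b
9) 927.835ms=3b +463.918ms=3/2b
10) 1391.753ms=9/2b +463.918ms=3/2b
11) 1855.67ms=6b +231.959ms=3/4b
12) 2087.629ms=27/4b +231.959ms=3/4b
13) 2319.588ms=15/2b +231.959ms=3/4b
14) 2551.546ms=33/4b +231.959ms=3/4b
Σ=9b of 9 (194bpm 3/4) — PASS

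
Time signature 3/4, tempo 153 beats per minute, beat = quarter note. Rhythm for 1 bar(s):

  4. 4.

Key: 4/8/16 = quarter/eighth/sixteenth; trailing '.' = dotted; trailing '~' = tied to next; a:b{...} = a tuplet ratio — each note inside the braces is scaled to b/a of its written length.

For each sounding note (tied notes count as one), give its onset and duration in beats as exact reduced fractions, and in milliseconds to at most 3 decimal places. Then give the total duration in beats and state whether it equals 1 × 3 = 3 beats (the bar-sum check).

1) 0.0ms=0b +588.235ms=3/2b
2) 588.235ms=3/2b +588.235ms=3/2b
Σ=3b of 3 (153bpm 3/4) — PASS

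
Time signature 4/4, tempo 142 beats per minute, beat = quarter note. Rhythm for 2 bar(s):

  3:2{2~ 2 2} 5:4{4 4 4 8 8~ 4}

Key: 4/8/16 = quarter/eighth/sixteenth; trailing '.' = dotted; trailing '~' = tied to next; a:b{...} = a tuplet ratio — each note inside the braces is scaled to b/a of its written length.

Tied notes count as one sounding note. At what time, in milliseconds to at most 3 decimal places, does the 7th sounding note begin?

note 7 onset = 34/5b = 2873.239ms

1. 0.0ms @ 0 + 1126.761ms (8/3)
2. 1126.761ms @ 8/3 + 563.38ms (4/3)
3. 1690.141ms @ 4 + 338.028ms (4/5)
4. 2028.169ms @ 24/5 + 338.028ms (4/5)
5. 2366.197ms @ 28/5 + 338.028ms (4/5)
6. 2704.225ms @ 32/5 + 169.014ms (2/5)
7. 2873.239ms @ 34/5 + 507.042ms (6/5)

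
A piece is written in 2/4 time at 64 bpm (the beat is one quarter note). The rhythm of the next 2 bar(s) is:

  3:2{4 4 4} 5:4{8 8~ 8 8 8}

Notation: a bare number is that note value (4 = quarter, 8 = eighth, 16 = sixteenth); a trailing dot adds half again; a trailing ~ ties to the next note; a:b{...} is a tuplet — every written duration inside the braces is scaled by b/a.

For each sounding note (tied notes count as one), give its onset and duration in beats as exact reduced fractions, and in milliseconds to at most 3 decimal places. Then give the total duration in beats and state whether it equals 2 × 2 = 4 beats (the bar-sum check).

1) 0.0ms=0b +625.0ms=2/3b
2) 625.0ms=2/3b +625.0ms=2/3b
3) 1250.0ms=4/3b +625.0ms=2/3b
4) 1875.0ms=2b +375.0ms=2/5b
5) 2250.0ms=12/5b +750.0ms=4/5b
6) 3000.0ms=16/5b +375.0ms=2/5b
7) 3375.0ms=18/5b +375.0ms=2/5b
Σ=4b of 4 (64bpm 2/4) — PASS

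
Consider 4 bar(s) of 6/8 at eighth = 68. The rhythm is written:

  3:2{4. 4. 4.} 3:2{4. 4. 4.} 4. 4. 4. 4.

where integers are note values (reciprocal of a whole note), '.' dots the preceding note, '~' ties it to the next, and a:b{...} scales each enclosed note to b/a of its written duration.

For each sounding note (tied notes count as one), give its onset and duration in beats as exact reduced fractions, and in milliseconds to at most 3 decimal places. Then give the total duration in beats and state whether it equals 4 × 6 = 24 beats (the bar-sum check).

1) 0.0ms=0b +1764.706ms=2b
2) 1764.706ms=2b +1764.706ms=2b
3) 3529.412ms=4b +1764.706ms=2b
4) 5294.118ms=6b +1764.706ms=2b
5) 7058.824ms=8b +1764.706ms=2b
6) 8823.529ms=10b +1764.706ms=2b
7) 10588.235ms=12b +2647.059ms=3b
8) 13235.294ms=15b +2647.059ms=3b
9) 15882.353ms=18b +2647.059ms=3b
10) 18529.412ms=21b +2647.059ms=3b
Σ=24b of 24 (68bpm 6/8) — PASS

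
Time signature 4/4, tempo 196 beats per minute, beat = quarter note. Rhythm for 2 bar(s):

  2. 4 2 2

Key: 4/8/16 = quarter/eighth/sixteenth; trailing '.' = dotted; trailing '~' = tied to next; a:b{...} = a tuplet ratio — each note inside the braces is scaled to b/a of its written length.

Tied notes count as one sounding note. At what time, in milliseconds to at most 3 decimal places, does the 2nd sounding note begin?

note 2 onset = 3b = 918.367ms

1. 0.0ms @ 0 + 918.367ms (3)
2. 918.367ms @ 3 + 306.122ms (1)
3. 1224.49ms @ 4 + 612.245ms (2)
4. 1836.735ms @ 6 + 612.245ms (2)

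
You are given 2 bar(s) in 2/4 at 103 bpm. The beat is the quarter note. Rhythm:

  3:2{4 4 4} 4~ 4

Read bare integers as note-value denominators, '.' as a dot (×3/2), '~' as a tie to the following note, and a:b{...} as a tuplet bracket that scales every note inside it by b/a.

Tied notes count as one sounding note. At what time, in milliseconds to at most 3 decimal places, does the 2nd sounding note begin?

1. 0.0ms @ 0 + 388.35ms (2/3)
2. 388.35ms @ 2/3 + 388.35ms (2/3)
3. 776.699ms @ 4/3 + 388.35ms (2/3)
4. 1165.049ms @ 2 + 1165.049ms (2)

note 2 onset = 2/3b = 388.35ms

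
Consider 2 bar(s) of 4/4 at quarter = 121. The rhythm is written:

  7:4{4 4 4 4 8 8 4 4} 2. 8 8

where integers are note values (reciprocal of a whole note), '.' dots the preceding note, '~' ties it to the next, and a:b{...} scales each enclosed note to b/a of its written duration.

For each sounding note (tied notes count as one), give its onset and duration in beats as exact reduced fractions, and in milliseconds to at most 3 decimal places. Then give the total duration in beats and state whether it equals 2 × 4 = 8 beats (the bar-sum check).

1) 0.0ms=0b +283.353ms=4/7b
2) 283.353ms=4/7b +283.353ms=4/7b
3) 566.706ms=8/7b +283.353ms=4/7b
4) 850.059ms=12/7b +283.353ms=4/7b
5) 1133.412ms=16/7b +141.677ms=2/7b
6) 1275.089ms=18/7b +141.677ms=2/7b
7) 1416.765ms=20/7b +283.353ms=4/7b
8) 1700.118ms=24/7b +283.353ms=4/7b
9) 1983.471ms=4b +1487.603ms=3b
10) 3471.074ms=7b +247.934ms=1/2b
11) 3719.008ms=15/2b +247.934ms=1/2b
Σ=8b of 8 (121bpm 4/4) — PASS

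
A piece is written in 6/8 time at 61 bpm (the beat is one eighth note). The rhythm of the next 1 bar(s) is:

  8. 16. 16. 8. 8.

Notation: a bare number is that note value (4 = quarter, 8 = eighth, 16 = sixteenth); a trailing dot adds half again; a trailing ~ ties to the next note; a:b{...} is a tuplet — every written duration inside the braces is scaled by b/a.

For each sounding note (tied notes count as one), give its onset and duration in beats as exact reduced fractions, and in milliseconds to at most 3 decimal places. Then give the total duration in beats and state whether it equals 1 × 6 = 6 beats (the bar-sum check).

1) 0.0ms=0b +1475.41ms=3/2b
2) 1475.41ms=3/2b +737.705ms=3/4b
3) 2213.115ms=9/4b +737.705ms=3/4b
4) 2950.82ms=3b +1475.41ms=3/2b
5) 4426.23ms=9/2b +1475.41ms=3/2b
Σ=6b of 6 (61bpm 6/8) — PASS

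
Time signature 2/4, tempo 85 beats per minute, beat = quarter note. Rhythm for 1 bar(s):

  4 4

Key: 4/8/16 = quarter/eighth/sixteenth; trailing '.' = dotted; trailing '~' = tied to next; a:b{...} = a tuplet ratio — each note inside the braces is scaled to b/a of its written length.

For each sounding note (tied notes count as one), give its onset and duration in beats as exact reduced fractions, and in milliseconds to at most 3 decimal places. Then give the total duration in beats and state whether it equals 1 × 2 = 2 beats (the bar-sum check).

1) 0.0ms=0b +705.882ms=1b
2) 705.882ms=1b +705.882ms=1b
Σ=2b of 2 (85bpm 2/4) — PASS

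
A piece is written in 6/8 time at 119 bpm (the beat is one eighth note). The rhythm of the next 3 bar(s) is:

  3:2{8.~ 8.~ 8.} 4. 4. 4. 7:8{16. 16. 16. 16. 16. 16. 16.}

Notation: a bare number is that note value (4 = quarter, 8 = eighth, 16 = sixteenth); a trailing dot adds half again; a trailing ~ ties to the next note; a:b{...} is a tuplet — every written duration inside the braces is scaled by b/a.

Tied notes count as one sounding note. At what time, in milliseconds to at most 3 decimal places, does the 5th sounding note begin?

note 5 onset = 12b = 6050.42ms

1. 0.0ms @ 0 + 1512.605ms (3)
2. 1512.605ms @ 3 + 1512.605ms (3)
3. 3025.21ms @ 6 + 1512.605ms (3)
4. 4537.815ms @ 9 + 1512.605ms (3)
5. 6050.42ms @ 12 + 432.173ms (6/7)
6. 6482.593ms @ 90/7 + 432.173ms (6/7)
7. 6914.766ms @ 96/7 + 432.173ms (6/7)
8. 7346.939ms @ 102/7 + 432.173ms (6/7)
9. 7779.112ms @ 108/7 + 432.173ms (6/7)
10. 8211.285ms @ 114/7 + 432.173ms (6/7)
11. 8643.457ms @ 120/7 + 432.173ms (6/7)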